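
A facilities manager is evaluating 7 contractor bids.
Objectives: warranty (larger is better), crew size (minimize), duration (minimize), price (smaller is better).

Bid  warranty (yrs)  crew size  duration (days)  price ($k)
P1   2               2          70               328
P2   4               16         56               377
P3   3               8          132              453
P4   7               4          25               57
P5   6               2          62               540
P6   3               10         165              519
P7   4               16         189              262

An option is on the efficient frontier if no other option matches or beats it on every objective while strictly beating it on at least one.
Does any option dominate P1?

No

P2: worse on crew size (16 vs 2).
P3: worse on crew size (8 vs 2).
P4: worse on crew size (4 vs 2).
P5: worse on price (540 vs 328).
P6: worse on crew size (10 vs 2).
P7: worse on crew size (16 vs 2).
No option is at least as good as P1 on every objective and strictly better on one.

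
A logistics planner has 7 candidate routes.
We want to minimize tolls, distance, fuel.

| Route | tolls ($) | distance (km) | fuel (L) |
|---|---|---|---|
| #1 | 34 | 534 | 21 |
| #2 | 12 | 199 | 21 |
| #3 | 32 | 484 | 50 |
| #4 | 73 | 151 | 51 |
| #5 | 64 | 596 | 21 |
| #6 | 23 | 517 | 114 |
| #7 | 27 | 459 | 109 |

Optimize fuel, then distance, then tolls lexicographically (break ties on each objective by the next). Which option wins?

First minimize fuel: best is 21, kept {#1, #2, #5}.
Then minimize distance: best is 199, kept {#2}.

#2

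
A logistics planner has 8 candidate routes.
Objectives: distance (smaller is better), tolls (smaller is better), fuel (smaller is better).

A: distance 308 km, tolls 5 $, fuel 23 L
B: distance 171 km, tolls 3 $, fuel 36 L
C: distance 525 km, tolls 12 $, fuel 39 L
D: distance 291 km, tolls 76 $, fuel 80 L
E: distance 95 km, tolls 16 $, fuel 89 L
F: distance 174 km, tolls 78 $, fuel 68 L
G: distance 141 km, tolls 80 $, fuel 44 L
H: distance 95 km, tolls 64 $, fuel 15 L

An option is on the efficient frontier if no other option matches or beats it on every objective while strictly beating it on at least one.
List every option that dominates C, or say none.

A: distance 308≤525, tolls 5≤12, fuel 23≤39 — dominates C.
B: distance 171≤525, tolls 3≤12, fuel 36≤39 — dominates C.
Others (D, E, F, G, H) are each worse than C on at least one objective.

A, B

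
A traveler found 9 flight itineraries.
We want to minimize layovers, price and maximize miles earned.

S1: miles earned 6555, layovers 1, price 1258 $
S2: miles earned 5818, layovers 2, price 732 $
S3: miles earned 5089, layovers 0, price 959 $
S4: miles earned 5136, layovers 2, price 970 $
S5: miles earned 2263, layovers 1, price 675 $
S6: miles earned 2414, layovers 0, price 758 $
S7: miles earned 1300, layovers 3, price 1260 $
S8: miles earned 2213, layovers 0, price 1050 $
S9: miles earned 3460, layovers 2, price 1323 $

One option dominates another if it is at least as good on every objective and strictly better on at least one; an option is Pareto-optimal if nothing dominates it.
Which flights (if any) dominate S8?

S3: miles earned 5089≥2213, layovers 0≤0, price 959≤1050 — dominates S8.
S6: miles earned 2414≥2213, layovers 0≤0, price 758≤1050 — dominates S8.
Others (S1, S2, S4, S5, S7, S9) are each worse than S8 on at least one objective.

S3, S6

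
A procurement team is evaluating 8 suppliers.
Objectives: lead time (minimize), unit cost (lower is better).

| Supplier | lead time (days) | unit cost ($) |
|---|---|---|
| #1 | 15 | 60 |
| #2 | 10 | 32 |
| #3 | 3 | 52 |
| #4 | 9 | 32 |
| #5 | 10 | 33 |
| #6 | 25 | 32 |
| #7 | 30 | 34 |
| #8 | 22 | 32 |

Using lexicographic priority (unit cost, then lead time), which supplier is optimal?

First minimize unit cost: best is 32, kept {#2, #4, #6, #8}.
Then minimize lead time: best is 9, kept {#4}.

#4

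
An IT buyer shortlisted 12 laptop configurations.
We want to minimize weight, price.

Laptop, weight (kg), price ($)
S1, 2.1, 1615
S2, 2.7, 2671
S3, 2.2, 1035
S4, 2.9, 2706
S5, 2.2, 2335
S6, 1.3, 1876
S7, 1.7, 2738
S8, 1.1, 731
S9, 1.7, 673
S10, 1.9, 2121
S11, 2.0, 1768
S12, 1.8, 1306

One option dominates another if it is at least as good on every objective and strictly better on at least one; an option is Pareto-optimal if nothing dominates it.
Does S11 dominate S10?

No

S11 vs S10: S11 is worse on weight (2.0 vs 1.9), so it does not dominate S10.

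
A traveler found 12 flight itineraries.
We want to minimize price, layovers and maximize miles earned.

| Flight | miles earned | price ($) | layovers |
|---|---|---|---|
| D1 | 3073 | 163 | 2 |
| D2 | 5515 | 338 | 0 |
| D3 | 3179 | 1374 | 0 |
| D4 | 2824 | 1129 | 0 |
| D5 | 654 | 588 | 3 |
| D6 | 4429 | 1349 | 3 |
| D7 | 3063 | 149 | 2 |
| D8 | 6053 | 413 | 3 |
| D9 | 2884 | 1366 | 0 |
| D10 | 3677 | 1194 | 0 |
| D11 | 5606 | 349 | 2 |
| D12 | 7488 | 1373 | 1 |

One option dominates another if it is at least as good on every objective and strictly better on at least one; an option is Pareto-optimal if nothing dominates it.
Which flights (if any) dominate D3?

D2: miles earned 5515≥3179, price 338≤1374, layovers 0≤0 — dominates D3.
D10: miles earned 3677≥3179, price 1194≤1374, layovers 0≤0 — dominates D3.
Others (D1, D4, D5, D6, D7, D8, D9, D11, D12) are each worse than D3 on at least one objective.

D2, D10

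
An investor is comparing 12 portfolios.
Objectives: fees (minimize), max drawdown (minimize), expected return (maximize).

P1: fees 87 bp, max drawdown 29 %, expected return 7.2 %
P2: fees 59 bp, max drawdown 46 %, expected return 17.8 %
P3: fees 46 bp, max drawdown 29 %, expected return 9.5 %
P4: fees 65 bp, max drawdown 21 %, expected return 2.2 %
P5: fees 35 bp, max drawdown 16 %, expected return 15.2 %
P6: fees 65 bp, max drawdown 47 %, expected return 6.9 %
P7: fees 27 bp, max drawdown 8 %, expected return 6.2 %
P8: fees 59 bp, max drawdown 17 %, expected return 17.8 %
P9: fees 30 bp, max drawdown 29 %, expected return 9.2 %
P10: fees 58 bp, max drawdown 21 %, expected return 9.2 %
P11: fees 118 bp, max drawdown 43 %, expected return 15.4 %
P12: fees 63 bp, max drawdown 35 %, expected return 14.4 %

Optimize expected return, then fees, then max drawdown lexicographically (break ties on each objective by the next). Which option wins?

First maximize expected return: best is 17.8, kept {P2, P8}.
Then minimize fees: best is 59, kept {P2, P8}.
Then minimize max drawdown: best is 17, kept {P8}.

P8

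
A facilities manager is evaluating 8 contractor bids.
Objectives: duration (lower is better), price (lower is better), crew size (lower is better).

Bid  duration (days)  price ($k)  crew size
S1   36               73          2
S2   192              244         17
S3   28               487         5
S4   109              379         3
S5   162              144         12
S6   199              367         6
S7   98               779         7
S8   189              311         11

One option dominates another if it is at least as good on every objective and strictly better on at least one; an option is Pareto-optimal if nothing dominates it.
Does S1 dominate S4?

Yes

S1 vs S4: duration 36≤109, price 73≤379, crew size 2≤3 — S1 is at least as good on every objective with at least one strict improvement.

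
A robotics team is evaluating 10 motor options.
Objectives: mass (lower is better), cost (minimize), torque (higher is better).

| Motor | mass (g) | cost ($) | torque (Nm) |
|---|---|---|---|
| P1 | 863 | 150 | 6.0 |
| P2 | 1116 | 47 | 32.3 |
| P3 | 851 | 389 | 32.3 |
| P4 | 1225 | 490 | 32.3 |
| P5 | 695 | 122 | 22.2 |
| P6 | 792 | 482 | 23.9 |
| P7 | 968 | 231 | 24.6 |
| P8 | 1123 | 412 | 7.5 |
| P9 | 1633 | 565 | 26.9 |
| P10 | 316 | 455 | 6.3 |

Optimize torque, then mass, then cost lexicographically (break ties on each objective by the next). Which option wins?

P3

First maximize torque: best is 32.3, kept {P2, P3, P4}.
Then minimize mass: best is 851, kept {P3}.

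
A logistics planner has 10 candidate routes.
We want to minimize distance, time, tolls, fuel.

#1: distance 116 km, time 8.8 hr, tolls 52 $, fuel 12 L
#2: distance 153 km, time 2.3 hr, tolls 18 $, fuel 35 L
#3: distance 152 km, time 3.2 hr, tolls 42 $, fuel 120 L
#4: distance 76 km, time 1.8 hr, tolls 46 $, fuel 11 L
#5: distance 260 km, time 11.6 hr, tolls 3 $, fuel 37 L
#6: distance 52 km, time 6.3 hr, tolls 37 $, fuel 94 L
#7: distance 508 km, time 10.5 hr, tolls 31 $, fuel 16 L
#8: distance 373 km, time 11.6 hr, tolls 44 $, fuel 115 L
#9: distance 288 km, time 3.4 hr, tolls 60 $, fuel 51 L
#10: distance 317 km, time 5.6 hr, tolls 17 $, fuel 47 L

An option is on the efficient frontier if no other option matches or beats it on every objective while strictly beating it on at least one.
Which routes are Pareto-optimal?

#1: dominated by #4 (distance 76≤116, time 1.8≤8.8, tolls 46≤52, fuel 11≤12).
#2: not dominated.
#3: not dominated.
#4: not dominated (best time).
#5: not dominated (best tolls).
#6: not dominated (best distance).
#7: not dominated.
#8: dominated by #2 (distance 153≤373, time 2.3≤11.6, tolls 18≤44, fuel 35≤115).
#9: dominated by #2 (distance 153≤288, time 2.3≤3.4, tolls 18≤60, fuel 35≤51).
#10: not dominated.

#2, #3, #4, #5, #6, #7, #10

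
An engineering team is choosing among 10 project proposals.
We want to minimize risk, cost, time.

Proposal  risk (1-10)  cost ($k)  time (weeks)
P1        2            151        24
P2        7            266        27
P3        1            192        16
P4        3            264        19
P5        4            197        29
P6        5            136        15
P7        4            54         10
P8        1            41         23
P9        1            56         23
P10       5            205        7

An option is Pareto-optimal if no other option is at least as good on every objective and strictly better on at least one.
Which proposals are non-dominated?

P1: dominated by P8 (risk 1≤2, cost 41≤151, time 23≤24).
P2: dominated by P1 (risk 2≤7, cost 151≤266, time 24≤27).
P3: not dominated.
P4: dominated by P3 (risk 1≤3, cost 192≤264, time 16≤19).
P5: dominated by P1 (risk 2≤4, cost 151≤197, time 24≤29).
P6: dominated by P7 (risk 4≤5, cost 54≤136, time 10≤15).
P7: not dominated.
P8: not dominated (best cost).
P9: dominated by P8 (risk 1≤1, cost 41≤56, time 23≤23).
P10: not dominated (best time).

P3, P7, P8, P10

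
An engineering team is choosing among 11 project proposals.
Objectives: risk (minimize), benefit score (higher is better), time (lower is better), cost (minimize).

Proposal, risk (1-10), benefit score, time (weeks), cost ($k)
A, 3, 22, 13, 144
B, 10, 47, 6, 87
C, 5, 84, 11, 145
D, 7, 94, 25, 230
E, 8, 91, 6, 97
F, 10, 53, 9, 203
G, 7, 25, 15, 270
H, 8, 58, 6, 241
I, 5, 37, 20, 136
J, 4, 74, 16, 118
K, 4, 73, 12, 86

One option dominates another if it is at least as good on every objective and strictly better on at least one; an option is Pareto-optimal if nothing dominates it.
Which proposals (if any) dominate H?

E: risk 8≤8, benefit score 91≥58, time 6≤6, cost 97≤241 — dominates H.
Others (A, B, C, D, F, G, I, J, K) are each worse than H on at least one objective.

E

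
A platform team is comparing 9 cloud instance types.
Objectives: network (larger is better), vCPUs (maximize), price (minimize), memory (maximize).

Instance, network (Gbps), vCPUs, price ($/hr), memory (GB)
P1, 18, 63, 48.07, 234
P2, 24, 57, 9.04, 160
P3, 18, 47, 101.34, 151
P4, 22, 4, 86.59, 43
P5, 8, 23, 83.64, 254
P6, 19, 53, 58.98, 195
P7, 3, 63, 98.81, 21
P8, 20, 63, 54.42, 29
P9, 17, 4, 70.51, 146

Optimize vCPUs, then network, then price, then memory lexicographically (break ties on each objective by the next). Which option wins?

P8

First maximize vCPUs: best is 63, kept {P1, P7, P8}.
Then maximize network: best is 20, kept {P8}.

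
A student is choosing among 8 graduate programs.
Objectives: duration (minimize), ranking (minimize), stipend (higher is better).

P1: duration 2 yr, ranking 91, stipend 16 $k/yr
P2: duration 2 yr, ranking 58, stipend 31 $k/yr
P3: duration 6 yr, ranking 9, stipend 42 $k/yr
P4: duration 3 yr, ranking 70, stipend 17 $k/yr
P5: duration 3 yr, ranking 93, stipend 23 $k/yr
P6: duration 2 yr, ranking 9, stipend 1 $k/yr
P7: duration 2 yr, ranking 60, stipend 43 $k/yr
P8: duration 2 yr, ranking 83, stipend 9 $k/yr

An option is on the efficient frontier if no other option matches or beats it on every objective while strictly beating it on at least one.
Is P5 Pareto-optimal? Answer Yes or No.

P2 vs P5: duration 2≤3, ranking 58≤93, stipend 31≥23 — P2 is at least as good on every objective and strictly better on at least one, so P2 dominates P5.

No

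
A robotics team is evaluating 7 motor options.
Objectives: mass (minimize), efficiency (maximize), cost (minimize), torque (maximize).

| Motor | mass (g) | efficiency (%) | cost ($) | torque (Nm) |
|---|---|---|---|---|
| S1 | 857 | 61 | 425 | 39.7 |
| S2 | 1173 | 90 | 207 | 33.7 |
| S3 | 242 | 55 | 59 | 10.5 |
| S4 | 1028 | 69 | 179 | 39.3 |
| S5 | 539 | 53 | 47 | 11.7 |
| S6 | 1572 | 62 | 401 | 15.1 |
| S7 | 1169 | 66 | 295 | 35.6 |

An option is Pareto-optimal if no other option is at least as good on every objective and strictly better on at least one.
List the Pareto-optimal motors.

S1: not dominated (best torque).
S2: not dominated (best efficiency).
S3: not dominated (best mass).
S4: not dominated.
S5: not dominated (best cost).
S6: dominated by S2 (mass 1173≤1572, efficiency 90≥62, cost 207≤401, torque 33.7≥15.1).
S7: dominated by S4 (mass 1028≤1169, efficiency 69≥66, cost 179≤295, torque 39.3≥35.6).

S1, S2, S3, S4, S5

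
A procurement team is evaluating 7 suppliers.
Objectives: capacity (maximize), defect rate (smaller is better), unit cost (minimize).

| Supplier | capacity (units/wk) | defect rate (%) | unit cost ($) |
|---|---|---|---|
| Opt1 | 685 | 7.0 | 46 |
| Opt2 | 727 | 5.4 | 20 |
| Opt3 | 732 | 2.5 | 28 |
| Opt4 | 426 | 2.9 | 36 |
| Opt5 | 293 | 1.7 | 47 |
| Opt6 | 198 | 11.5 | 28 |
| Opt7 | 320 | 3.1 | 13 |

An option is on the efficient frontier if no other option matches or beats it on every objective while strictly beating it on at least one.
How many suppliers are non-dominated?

4

Opt1: dominated by Opt2 (capacity 727≥685, defect rate 5.4≤7.0, unit cost 20≤46).
Opt2: not dominated.
Opt3: not dominated (best capacity).
Opt4: dominated by Opt3 (capacity 732≥426, defect rate 2.5≤2.9, unit cost 28≤36).
Opt5: not dominated (best defect rate).
Opt6: dominated by Opt2 (capacity 727≥198, defect rate 5.4≤11.5, unit cost 20≤28).
Opt7: not dominated (best unit cost).
Pareto-optimal: Opt2, Opt3, Opt5, Opt7 → 4.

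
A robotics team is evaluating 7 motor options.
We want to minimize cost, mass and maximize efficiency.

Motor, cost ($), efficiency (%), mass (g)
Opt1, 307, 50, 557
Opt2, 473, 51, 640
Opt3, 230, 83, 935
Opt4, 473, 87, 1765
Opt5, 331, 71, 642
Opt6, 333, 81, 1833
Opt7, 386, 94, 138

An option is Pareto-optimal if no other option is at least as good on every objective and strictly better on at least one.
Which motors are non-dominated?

Opt1, Opt3, Opt5, Opt7

Opt1: not dominated.
Opt2: dominated by Opt7 (cost 386≤473, efficiency 94≥51, mass 138≤640).
Opt3: not dominated (best cost).
Opt4: dominated by Opt7 (cost 386≤473, efficiency 94≥87, mass 138≤1765).
Opt5: not dominated.
Opt6: dominated by Opt3 (cost 230≤333, efficiency 83≥81, mass 935≤1833).
Opt7: not dominated (best efficiency).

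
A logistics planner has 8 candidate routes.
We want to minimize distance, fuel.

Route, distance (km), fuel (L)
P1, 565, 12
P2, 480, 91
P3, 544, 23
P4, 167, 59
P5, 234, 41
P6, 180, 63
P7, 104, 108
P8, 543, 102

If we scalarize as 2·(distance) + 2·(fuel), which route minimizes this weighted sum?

P7

P1: 2·565 + 2·12 = 1154
P2: 2·480 + 2·91 = 1142
P3: 2·544 + 2·23 = 1134
P4: 2·167 + 2·59 = 452
P5: 2·234 + 2·41 = 550
P6: 2·180 + 2·63 = 486
P7: 2·104 + 2·108 = 424
P8: 2·543 + 2·102 = 1290
Lowest: P7 at 424.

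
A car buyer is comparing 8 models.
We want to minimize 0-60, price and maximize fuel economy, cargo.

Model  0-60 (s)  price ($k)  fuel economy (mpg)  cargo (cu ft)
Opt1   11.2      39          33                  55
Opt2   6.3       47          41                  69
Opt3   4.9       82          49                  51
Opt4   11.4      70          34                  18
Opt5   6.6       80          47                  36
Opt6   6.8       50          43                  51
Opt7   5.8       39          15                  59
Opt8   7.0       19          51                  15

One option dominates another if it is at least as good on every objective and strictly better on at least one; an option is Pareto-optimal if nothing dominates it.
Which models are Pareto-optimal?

Opt1, Opt2, Opt3, Opt5, Opt6, Opt7, Opt8

Opt1: not dominated.
Opt2: not dominated (best cargo).
Opt3: not dominated (best 0-60).
Opt4: dominated by Opt2 (0-60 6.3≤11.4, price 47≤70, fuel economy 41≥34, cargo 69≥18).
Opt5: not dominated.
Opt6: not dominated.
Opt7: not dominated.
Opt8: not dominated (best price).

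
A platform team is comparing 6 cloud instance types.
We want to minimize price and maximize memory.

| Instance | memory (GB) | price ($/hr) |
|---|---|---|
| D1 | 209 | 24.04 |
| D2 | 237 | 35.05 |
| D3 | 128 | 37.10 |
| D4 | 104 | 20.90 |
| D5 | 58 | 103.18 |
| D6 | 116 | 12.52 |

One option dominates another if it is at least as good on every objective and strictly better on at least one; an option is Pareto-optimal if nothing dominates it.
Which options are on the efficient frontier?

D1, D2, D6

D1: not dominated.
D2: not dominated (best memory).
D3: dominated by D1 (memory 209≥128, price 24.04≤37.10).
D4: dominated by D6 (memory 116≥104, price 12.52≤20.90).
D5: dominated by D1 (memory 209≥58, price 24.04≤103.18).
D6: not dominated (best price).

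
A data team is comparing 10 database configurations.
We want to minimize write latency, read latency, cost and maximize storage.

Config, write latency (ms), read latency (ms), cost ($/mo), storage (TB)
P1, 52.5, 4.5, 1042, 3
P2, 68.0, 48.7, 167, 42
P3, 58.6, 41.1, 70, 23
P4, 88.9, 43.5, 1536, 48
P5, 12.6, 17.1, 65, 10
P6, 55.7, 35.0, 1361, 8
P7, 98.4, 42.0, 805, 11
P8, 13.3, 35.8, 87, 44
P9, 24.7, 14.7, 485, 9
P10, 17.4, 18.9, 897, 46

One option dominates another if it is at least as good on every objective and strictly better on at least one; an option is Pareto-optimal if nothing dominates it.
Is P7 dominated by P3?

P3 vs P7: write latency 58.6≤98.4, read latency 41.1≤42.0, cost 70≤805, storage 23≥11 — P3 is at least as good on every objective with at least one strict improvement.

Yes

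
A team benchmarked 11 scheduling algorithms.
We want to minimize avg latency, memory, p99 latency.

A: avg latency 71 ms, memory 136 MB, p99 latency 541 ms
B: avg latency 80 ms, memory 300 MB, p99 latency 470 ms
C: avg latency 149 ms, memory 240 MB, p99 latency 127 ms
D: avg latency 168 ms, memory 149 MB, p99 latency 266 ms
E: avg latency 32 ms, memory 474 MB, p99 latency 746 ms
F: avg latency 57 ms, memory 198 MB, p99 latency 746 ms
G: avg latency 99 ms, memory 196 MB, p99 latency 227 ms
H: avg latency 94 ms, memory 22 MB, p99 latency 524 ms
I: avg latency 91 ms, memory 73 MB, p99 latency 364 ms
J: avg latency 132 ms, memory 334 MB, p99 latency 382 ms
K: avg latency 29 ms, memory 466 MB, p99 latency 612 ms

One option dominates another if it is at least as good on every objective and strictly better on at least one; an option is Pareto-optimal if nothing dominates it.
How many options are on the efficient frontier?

A: not dominated.
B: not dominated.
C: not dominated (best p99 latency).
D: not dominated.
E: dominated by K (avg latency 29≤32, memory 466≤474, p99 latency 612≤746).
F: not dominated.
G: not dominated.
H: not dominated (best memory).
I: not dominated.
J: dominated by G (avg latency 99≤132, memory 196≤334, p99 latency 227≤382).
K: not dominated (best avg latency).
Pareto-optimal: A, B, C, D, F, G, H, I, K → 9.

9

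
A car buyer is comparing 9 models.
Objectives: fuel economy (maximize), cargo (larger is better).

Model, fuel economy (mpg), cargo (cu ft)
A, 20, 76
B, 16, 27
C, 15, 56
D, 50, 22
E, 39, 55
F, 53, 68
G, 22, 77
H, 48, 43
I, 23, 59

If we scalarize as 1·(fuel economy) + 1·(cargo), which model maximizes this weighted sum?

A: 1·20 + 1·76 = 96
B: 1·16 + 1·27 = 43
C: 1·15 + 1·56 = 71
D: 1·50 + 1·22 = 72
E: 1·39 + 1·55 = 94
F: 1·53 + 1·68 = 121
G: 1·22 + 1·77 = 99
H: 1·48 + 1·43 = 91
I: 1·23 + 1·59 = 82
Highest: F at 121.

F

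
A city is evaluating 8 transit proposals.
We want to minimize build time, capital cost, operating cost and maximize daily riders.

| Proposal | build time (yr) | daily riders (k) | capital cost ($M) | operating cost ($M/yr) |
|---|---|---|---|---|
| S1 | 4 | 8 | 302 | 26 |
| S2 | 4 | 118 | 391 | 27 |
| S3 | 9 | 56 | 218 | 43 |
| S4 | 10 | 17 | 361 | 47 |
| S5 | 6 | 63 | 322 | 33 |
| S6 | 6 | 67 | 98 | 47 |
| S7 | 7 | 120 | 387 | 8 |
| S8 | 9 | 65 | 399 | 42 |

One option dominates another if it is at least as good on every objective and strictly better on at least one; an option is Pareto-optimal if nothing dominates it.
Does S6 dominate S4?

Yes

S6 vs S4: build time 6≤10, daily riders 67≥17, capital cost 98≤361, operating cost 47≤47 — S6 is at least as good on every objective with at least one strict improvement.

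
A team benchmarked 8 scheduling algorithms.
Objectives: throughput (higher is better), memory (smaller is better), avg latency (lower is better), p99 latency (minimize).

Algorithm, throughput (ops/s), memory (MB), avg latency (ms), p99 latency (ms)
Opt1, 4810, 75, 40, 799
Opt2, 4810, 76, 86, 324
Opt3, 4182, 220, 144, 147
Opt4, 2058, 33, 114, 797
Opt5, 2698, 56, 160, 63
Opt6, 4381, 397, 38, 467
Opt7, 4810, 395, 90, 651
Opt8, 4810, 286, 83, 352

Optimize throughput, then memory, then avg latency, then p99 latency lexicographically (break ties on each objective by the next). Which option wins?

First maximize throughput: best is 4810, kept {Opt1, Opt2, Opt7, Opt8}.
Then minimize memory: best is 75, kept {Opt1}.

Opt1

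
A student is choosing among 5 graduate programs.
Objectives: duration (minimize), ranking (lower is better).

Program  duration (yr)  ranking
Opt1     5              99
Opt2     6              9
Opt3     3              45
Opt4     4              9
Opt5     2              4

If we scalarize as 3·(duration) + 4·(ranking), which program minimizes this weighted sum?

Opt1: 3·5 + 4·99 = 411
Opt2: 3·6 + 4·9 = 54
Opt3: 3·3 + 4·45 = 189
Opt4: 3·4 + 4·9 = 48
Opt5: 3·2 + 4·4 = 22
Lowest: Opt5 at 22.

Opt5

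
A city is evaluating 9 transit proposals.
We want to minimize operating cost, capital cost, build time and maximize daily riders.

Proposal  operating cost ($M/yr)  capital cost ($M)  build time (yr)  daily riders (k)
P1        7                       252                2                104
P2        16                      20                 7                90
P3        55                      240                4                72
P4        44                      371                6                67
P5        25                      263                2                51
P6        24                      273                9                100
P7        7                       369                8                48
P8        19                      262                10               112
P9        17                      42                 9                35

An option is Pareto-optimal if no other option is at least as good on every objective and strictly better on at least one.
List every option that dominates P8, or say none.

none

P1: worse on daily riders (104 vs 112).
P2: worse on daily riders (90 vs 112).
P3: worse on operating cost (55 vs 19).
P4: worse on operating cost (44 vs 19).
P5: worse on operating cost (25 vs 19).
P6: worse on operating cost (24 vs 19).
P7: worse on capital cost (369 vs 262).
P9: worse on daily riders (35 vs 112).
No option dominates P8.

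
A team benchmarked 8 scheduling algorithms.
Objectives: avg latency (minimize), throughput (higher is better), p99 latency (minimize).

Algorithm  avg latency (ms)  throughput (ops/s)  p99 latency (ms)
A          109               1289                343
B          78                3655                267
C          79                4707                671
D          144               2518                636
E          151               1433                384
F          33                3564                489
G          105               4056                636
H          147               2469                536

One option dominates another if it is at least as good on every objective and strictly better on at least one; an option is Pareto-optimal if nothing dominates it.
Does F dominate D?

Yes

F vs D: avg latency 33≤144, throughput 3564≥2518, p99 latency 489≤636 — F is at least as good on every objective with at least one strict improvement.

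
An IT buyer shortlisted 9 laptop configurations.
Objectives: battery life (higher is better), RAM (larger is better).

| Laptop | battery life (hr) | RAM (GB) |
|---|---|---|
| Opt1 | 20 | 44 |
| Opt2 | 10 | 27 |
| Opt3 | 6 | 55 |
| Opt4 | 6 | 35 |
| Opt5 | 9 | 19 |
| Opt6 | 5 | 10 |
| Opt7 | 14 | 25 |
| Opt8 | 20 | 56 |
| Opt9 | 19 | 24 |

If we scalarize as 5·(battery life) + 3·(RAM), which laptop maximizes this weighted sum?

Opt8

Opt1: 5·20 + 3·44 = 232
Opt2: 5·10 + 3·27 = 131
Opt3: 5·6 + 3·55 = 195
Opt4: 5·6 + 3·35 = 135
Opt5: 5·9 + 3·19 = 102
Opt6: 5·5 + 3·10 = 55
Opt7: 5·14 + 3·25 = 145
Opt8: 5·20 + 3·56 = 268
Opt9: 5·19 + 3·24 = 167
Highest: Opt8 at 268.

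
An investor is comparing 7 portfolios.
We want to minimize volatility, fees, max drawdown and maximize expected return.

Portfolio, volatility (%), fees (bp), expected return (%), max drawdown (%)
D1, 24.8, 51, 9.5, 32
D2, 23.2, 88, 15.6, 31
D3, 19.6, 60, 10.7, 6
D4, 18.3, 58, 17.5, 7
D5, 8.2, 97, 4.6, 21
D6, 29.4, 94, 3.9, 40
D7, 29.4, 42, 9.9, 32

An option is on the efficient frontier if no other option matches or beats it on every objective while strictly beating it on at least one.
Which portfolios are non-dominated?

D1, D3, D4, D5, D7

D1: not dominated.
D2: dominated by D4 (volatility 18.3≤23.2, fees 58≤88, expected return 17.5≥15.6, max drawdown 7≤31).
D3: not dominated (best max drawdown).
D4: not dominated (best expected return).
D5: not dominated (best volatility).
D6: dominated by D1 (volatility 24.8≤29.4, fees 51≤94, expected return 9.5≥3.9, max drawdown 32≤40).
D7: not dominated (best fees).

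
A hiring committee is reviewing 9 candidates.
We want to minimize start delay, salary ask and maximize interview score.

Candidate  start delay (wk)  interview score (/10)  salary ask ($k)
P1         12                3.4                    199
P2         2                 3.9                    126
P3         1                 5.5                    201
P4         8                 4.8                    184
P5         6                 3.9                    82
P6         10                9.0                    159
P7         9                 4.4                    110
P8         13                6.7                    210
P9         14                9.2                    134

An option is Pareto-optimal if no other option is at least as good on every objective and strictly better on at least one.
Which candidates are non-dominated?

P1: dominated by P2 (start delay 2≤12, interview score 3.9≥3.4, salary ask 126≤199).
P2: not dominated.
P3: not dominated (best start delay).
P4: not dominated.
P5: not dominated (best salary ask).
P6: not dominated.
P7: not dominated.
P8: dominated by P6 (start delay 10≤13, interview score 9.0≥6.7, salary ask 159≤210).
P9: not dominated (best interview score).

P2, P3, P4, P5, P6, P7, P9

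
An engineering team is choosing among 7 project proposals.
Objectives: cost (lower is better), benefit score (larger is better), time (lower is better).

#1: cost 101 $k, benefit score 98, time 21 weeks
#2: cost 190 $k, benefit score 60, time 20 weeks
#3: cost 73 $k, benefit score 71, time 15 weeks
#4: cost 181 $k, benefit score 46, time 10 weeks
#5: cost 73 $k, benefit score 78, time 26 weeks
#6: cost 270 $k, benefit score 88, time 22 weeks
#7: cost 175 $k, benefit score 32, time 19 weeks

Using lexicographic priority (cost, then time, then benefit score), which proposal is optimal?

First minimize cost: best is 73, kept {#3, #5}.
Then minimize time: best is 15, kept {#3}.

#3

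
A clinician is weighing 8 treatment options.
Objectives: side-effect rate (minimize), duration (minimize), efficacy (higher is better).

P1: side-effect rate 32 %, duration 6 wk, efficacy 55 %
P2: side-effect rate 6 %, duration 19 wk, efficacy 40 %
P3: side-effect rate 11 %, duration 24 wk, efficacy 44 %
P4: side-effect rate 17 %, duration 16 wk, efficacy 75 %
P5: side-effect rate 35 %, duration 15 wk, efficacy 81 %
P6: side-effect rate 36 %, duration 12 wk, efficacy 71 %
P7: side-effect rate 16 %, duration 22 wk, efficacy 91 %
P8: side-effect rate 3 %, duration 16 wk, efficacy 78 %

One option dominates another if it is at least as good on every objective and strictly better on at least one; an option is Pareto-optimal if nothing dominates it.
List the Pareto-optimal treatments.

P1, P5, P6, P7, P8

P1: not dominated (best duration).
P2: dominated by P8 (side-effect rate 3≤6, duration 16≤19, efficacy 78≥40).
P3: dominated by P8 (side-effect rate 3≤11, duration 16≤24, efficacy 78≥44).
P4: dominated by P8 (side-effect rate 3≤17, duration 16≤16, efficacy 78≥75).
P5: not dominated.
P6: not dominated.
P7: not dominated (best efficacy).
P8: not dominated (best side-effect rate).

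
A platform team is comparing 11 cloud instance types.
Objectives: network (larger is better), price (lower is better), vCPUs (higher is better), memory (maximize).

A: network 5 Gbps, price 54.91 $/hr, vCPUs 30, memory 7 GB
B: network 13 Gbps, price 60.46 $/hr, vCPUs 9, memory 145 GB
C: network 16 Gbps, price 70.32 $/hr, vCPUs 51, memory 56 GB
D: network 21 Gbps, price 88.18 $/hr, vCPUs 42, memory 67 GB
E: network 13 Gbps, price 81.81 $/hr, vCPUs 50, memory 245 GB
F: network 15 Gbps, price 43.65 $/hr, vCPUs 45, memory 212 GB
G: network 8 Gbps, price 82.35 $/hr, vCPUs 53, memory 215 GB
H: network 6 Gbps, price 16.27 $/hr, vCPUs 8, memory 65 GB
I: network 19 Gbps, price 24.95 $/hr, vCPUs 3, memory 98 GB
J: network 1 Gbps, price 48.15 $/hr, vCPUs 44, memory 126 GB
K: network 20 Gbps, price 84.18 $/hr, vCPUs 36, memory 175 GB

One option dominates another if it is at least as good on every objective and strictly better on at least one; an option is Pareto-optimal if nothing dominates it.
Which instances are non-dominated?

C, D, E, F, G, H, I, K

A: dominated by F (network 15≥5, price 43.65≤54.91, vCPUs 45≥30, memory 212≥7).
B: dominated by F (network 15≥13, price 43.65≤60.46, vCPUs 45≥9, memory 212≥145).
C: not dominated.
D: not dominated (best network).
E: not dominated (best memory).
F: not dominated.
G: not dominated (best vCPUs).
H: not dominated (best price).
I: not dominated.
J: dominated by F (network 15≥1, price 43.65≤48.15, vCPUs 45≥44, memory 212≥126).
K: not dominated.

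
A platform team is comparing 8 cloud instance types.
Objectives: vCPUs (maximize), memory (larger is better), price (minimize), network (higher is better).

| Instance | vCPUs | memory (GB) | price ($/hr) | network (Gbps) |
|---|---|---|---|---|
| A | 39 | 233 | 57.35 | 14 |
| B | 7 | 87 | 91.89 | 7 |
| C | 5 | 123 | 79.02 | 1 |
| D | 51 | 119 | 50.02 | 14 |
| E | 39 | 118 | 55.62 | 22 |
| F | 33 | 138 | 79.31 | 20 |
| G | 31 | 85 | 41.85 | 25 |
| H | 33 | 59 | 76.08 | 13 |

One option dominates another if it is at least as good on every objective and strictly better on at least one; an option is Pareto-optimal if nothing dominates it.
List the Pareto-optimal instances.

A: not dominated (best memory).
B: dominated by A (vCPUs 39≥7, memory 233≥87, price 57.35≤91.89, network 14≥7).
C: dominated by A (vCPUs 39≥5, memory 233≥123, price 57.35≤79.02, network 14≥1).
D: not dominated (best vCPUs).
E: not dominated.
F: not dominated.
G: not dominated (best price).
H: dominated by A (vCPUs 39≥33, memory 233≥59, price 57.35≤76.08, network 14≥13).

A, D, E, F, G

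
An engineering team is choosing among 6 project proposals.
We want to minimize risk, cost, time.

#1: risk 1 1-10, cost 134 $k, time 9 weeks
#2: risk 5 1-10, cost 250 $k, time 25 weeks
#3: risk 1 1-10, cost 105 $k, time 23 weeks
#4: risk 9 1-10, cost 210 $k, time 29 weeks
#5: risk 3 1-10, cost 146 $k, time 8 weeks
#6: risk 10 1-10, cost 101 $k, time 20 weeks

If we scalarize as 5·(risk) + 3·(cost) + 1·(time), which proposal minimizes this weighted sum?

#3

#1: 5·1 + 3·134 + 1·9 = 416
#2: 5·5 + 3·250 + 1·25 = 800
#3: 5·1 + 3·105 + 1·23 = 343
#4: 5·9 + 3·210 + 1·29 = 704
#5: 5·3 + 3·146 + 1·8 = 461
#6: 5·10 + 3·101 + 1·20 = 373
Lowest: #3 at 343.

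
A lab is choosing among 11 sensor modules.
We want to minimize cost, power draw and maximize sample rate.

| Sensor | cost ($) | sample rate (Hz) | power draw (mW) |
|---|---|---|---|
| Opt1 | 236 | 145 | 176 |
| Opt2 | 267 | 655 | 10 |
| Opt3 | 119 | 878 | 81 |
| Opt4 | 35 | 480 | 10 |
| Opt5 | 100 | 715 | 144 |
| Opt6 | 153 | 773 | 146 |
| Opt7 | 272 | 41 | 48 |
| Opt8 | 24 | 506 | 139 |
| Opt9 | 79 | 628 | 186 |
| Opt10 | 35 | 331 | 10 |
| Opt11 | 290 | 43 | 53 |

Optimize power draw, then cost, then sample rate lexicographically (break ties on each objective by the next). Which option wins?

First minimize power draw: best is 10, kept {Opt2, Opt4, Opt10}.
Then minimize cost: best is 35, kept {Opt4, Opt10}.
Then maximize sample rate: best is 480, kept {Opt4}.

Opt4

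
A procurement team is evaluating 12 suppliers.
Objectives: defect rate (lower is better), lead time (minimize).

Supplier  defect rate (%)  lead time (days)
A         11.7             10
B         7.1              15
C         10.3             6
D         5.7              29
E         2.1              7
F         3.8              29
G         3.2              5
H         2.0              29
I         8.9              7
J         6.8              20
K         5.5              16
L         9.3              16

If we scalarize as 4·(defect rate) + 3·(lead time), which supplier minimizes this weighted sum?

A: 4·11.7 + 3·10 = 76.8
B: 4·7.1 + 3·15 = 73.4
C: 4·10.3 + 3·6 = 59.2
D: 4·5.7 + 3·29 = 109.8
E: 4·2.1 + 3·7 = 29.4
F: 4·3.8 + 3·29 = 102.2
G: 4·3.2 + 3·5 = 27.8
H: 4·2.0 + 3·29 = 95.0
I: 4·8.9 + 3·7 = 56.6
J: 4·6.8 + 3·20 = 87.2
K: 4·5.5 + 3·16 = 70.0
L: 4·9.3 + 3·16 = 85.2
Lowest: G at 27.8.

G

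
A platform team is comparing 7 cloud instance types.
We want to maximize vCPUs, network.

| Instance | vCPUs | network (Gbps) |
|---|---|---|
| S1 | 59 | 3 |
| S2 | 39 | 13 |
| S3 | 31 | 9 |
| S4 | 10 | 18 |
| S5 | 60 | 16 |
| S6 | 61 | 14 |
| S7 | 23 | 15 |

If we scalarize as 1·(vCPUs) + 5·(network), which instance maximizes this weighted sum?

S1: 1·59 + 5·3 = 74
S2: 1·39 + 5·13 = 104
S3: 1·31 + 5·9 = 76
S4: 1·10 + 5·18 = 100
S5: 1·60 + 5·16 = 140
S6: 1·61 + 5·14 = 131
S7: 1·23 + 5·15 = 98
Highest: S5 at 140.

S5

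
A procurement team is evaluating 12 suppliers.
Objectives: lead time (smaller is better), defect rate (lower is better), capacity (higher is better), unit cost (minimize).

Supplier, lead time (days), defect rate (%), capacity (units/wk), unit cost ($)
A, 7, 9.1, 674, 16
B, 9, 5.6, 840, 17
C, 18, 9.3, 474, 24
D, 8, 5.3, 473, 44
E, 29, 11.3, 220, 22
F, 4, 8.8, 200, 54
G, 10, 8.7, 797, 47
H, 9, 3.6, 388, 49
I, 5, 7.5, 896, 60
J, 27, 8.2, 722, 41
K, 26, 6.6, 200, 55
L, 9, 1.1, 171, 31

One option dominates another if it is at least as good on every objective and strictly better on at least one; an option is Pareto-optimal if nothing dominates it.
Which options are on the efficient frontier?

A, B, D, F, H, I, L

A: not dominated (best unit cost).
B: not dominated.
C: dominated by A (lead time 7≤18, defect rate 9.1≤9.3, capacity 674≥474, unit cost 16≤24).
D: not dominated.
E: dominated by A (lead time 7≤29, defect rate 9.1≤11.3, capacity 674≥220, unit cost 16≤22).
F: not dominated (best lead time).
G: dominated by B (lead time 9≤10, defect rate 5.6≤8.7, capacity 840≥797, unit cost 17≤47).
H: not dominated.
I: not dominated (best capacity).
J: dominated by B (lead time 9≤27, defect rate 5.6≤8.2, capacity 840≥722, unit cost 17≤41).
K: dominated by B (lead time 9≤26, defect rate 5.6≤6.6, capacity 840≥200, unit cost 17≤55).
L: not dominated (best defect rate).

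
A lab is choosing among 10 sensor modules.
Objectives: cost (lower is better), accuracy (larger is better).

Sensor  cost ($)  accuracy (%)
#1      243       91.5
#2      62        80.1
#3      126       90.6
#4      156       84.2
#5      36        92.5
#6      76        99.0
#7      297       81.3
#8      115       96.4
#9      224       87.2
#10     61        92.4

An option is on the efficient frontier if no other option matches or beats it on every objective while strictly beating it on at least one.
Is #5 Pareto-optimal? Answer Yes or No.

#1: worse on cost (243 vs 36).
#2: worse on cost (62 vs 36).
#3: worse on cost (126 vs 36).
#4: worse on cost (156 vs 36).
#6: worse on cost (76 vs 36).
#7: worse on cost (297 vs 36).
#8: worse on cost (115 vs 36).
#9: worse on cost (224 vs 36).
#10: worse on cost (61 vs 36).
No option is at least as good as #5 on every objective and strictly better on one.

Yes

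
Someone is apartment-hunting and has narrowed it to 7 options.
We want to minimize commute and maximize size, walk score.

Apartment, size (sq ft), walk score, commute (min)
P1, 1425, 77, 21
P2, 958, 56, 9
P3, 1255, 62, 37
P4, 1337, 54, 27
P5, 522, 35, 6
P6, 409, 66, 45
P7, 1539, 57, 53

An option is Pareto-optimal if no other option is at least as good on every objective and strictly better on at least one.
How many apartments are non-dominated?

P1: not dominated (best walk score).
P2: not dominated.
P3: dominated by P1 (size 1425≥1255, walk score 77≥62, commute 21≤37).
P4: dominated by P1 (size 1425≥1337, walk score 77≥54, commute 21≤27).
P5: not dominated (best commute).
P6: dominated by P1 (size 1425≥409, walk score 77≥66, commute 21≤45).
P7: not dominated (best size).
Pareto-optimal: P1, P2, P5, P7 → 4.

4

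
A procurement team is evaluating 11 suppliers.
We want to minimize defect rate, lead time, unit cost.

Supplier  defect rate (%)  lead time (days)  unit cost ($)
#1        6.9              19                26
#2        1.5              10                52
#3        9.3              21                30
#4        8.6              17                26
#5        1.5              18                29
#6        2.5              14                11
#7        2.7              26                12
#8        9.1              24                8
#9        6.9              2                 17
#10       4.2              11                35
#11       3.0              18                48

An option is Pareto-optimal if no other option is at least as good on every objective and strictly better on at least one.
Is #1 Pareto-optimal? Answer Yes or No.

No

#6 vs #1: defect rate 2.5≤6.9, lead time 14≤19, unit cost 11≤26 — #6 is at least as good on every objective and strictly better on at least one, so #6 dominates #1.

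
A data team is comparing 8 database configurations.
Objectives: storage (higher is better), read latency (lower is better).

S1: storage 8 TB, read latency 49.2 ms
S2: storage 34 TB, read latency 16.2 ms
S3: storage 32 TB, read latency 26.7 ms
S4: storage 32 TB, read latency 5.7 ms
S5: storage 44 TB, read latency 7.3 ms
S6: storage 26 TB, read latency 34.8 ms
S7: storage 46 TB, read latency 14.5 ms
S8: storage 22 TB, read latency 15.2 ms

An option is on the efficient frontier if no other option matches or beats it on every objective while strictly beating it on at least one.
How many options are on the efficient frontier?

S1: dominated by S2 (storage 34≥8, read latency 16.2≤49.2).
S2: dominated by S5 (storage 44≥34, read latency 7.3≤16.2).
S3: dominated by S2 (storage 34≥32, read latency 16.2≤26.7).
S4: not dominated (best read latency).
S5: not dominated.
S6: dominated by S2 (storage 34≥26, read latency 16.2≤34.8).
S7: not dominated (best storage).
S8: dominated by S4 (storage 32≥22, read latency 5.7≤15.2).
Pareto-optimal: S4, S5, S7 → 3.

3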